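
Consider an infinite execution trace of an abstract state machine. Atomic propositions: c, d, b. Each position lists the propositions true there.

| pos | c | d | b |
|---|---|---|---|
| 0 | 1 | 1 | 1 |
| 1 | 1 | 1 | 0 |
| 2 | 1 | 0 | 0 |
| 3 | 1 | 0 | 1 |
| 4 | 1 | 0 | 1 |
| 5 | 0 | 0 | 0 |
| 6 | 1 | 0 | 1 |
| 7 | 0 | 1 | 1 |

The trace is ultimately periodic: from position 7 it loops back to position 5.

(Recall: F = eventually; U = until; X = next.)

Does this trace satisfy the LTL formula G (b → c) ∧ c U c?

Does not hold

b → c must hold at every position from 0 onward. It fails at position 7, so G (b → c) is false.
Positions where b holds: 0, 3, 4, 6, 7.
Check c at each: 0→ok, 3→ok, 4→ok, 6→ok, 7→fails.
Walking from position 0: c first holds at position 0, and c holds at every earlier position along the way, so c U c holds.
At position 0: G (b → c) is false; c U c is true; so G (b → c) ∧ c U c is false.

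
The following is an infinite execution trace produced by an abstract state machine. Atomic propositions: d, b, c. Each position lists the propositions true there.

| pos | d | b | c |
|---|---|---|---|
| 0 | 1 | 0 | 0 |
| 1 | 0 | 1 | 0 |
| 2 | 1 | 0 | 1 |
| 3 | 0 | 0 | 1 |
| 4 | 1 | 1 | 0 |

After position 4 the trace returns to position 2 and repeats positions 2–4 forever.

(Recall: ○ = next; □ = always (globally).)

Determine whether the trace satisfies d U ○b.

Satisfied

Walking from position 0: ○b first holds at position 0, and d holds at every earlier position along the way, so d U ○b holds.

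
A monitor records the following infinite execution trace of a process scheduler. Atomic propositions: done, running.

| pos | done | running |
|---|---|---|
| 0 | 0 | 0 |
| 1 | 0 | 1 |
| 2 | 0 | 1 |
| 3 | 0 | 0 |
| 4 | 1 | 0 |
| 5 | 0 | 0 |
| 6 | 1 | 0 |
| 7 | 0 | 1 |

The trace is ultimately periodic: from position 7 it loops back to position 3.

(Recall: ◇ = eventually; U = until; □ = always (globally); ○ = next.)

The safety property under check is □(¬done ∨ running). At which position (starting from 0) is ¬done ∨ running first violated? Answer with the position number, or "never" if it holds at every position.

Check ¬done ∨ running at each position in order: 0 ✓, 1 ✓, 2 ✓, 3 ✓.
At position 4 the labels are {done}, so ¬done ∨ running is false there. This is the first violation.

4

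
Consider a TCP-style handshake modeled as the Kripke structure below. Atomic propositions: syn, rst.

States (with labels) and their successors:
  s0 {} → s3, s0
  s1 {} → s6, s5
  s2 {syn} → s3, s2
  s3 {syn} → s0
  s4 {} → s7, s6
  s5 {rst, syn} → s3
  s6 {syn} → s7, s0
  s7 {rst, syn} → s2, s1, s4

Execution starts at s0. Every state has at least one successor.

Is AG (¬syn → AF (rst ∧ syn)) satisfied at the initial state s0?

States satisfying ¬syn → AF (rst ∧ syn): {s2, s3, s5, s6, s7}.
States satisfying AG (¬syn → AF (rst ∧ syn)): ∅.
s0 is reachable from s0 and violates ¬syn → AF (rst ∧ syn), so AG fails at s0.
s0 ∉ Sat(AG (¬syn → AF (rst ∧ syn))).

Violated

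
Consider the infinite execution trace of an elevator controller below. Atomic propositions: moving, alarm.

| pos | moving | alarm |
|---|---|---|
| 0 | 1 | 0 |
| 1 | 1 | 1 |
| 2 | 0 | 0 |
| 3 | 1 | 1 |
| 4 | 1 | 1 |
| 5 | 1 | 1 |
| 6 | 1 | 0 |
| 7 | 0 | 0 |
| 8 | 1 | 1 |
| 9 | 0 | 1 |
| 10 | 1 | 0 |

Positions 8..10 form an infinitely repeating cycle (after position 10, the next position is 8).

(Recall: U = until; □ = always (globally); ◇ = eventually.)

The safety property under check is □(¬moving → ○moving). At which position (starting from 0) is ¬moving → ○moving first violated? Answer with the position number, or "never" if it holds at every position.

¬moving → ○moving holds at every position 0..10, and those are all the positions the trace ever visits, so the invariant □(¬moving → ○moving) is never violated.

never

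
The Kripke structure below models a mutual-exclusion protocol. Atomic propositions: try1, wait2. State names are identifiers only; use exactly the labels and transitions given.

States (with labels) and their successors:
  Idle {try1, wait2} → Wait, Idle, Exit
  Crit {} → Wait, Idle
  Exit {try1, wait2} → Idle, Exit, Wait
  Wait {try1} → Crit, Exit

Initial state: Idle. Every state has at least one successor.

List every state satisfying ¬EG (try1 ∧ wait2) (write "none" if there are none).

{Crit, Wait}

States satisfying try1 ∧ wait2: {Idle, Exit}.
States satisfying EG (try1 ∧ wait2): {Idle, Exit}.
States satisfying ¬EG (try1 ∧ wait2): {Crit, Wait}.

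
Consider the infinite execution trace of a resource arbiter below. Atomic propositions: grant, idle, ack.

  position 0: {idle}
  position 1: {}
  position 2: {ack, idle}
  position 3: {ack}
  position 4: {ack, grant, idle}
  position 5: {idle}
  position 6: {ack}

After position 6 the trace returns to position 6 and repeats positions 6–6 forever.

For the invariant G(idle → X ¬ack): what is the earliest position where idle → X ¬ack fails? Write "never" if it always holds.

Check idle → X ¬ack at each position in order: 0 ✓, 1 ✓.
At position 2 the labels are {ack, idle} and the next position 3 has {ack}, so idle → X ¬ack is false there. This is the first violation.

2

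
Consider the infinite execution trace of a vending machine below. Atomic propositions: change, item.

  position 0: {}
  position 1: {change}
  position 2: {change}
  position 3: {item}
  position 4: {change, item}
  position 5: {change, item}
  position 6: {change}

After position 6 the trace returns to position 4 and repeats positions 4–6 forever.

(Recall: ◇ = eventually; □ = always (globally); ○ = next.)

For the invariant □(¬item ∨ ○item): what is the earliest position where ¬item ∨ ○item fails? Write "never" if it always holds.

Check ¬item ∨ ○item at each position in order: 0 ✓, 1 ✓, 2 ✓, 3 ✓, 4 ✓.
At position 5 the labels are {change, item} and the next position 6 has {change}, so ¬item ∨ ○item is false there. This is the first violation.

5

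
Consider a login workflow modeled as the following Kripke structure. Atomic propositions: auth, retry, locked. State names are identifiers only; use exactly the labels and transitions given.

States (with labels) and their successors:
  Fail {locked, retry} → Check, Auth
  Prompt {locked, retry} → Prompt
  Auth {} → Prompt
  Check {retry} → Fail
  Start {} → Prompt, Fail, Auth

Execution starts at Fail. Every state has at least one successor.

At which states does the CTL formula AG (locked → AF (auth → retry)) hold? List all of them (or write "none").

{Fail, Prompt, Auth, Check, Start}

States satisfying locked → AF (auth → retry): {Fail, Prompt, Auth, Check, Start}.
States satisfying AG (locked → AF (auth → retry)): {Fail, Prompt, Auth, Check, Start}.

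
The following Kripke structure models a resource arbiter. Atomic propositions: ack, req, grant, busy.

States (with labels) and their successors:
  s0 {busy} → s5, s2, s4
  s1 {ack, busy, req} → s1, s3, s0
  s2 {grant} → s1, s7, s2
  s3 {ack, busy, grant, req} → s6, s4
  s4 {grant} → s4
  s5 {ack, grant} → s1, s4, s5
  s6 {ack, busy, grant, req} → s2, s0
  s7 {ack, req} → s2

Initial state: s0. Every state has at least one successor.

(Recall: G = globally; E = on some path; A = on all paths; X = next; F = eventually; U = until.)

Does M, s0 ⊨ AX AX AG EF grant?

Yes

States satisfying AX AG EF grant: {s0, s1, s2, s3, s4, s5, s6, s7}.
States satisfying AX AX AG EF grant: {s0, s1, s2, s3, s4, s5, s6, s7}.
s0 ∈ Sat(AX AX AG EF grant).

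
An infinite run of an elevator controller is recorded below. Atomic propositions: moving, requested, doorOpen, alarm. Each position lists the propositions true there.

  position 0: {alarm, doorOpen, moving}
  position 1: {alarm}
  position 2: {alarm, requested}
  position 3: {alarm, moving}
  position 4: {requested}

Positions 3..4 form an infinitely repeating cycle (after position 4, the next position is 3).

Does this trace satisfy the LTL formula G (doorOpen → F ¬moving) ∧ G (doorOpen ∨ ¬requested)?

Violated

doorOpen → F ¬moving holds at every position 0..4, and those are all positions ever visited, so G (doorOpen → F ¬moving) holds.
Positions where doorOpen holds: 0.
Check F ¬moving at each: 0→ok.
doorOpen ∨ ¬requested must hold at every position from 0 onward. It fails at position 2, so G (doorOpen ∨ ¬requested) is false.
At position 0: G (doorOpen → F ¬moving) is true; G (doorOpen ∨ ¬requested) is false; so G (doorOpen → F ¬moving) ∧ G (doorOpen ∨ ¬requested) is false.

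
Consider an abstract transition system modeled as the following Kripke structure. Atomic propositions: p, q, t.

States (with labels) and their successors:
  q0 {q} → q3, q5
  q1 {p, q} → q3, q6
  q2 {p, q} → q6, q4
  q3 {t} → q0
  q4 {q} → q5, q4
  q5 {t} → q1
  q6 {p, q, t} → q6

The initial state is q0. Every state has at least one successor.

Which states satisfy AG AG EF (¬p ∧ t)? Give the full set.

States satisfying AG EF (¬p ∧ t): ∅.
States satisfying AG AG EF (¬p ∧ t): ∅.

none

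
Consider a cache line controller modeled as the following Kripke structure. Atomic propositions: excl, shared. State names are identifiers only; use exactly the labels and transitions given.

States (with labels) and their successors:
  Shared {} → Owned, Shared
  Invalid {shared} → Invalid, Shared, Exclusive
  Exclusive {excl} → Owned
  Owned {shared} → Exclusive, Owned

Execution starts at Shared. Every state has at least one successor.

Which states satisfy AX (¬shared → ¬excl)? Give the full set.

States satisfying ¬shared → ¬excl: {Shared, Invalid, Owned}.
States satisfying AX (¬shared → ¬excl): {Shared, Exclusive}.

{Shared, Exclusive}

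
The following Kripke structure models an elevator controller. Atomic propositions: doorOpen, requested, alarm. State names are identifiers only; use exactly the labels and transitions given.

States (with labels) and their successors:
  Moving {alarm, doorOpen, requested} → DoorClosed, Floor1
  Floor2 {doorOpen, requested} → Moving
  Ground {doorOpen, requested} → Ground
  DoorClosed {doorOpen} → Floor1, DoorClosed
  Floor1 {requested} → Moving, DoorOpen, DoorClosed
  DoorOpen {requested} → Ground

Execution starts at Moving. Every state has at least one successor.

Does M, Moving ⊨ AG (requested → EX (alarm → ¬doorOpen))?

States satisfying requested → EX (alarm → ¬doorOpen): {Moving, Ground, DoorClosed, Floor1, DoorOpen}.
States satisfying AG (requested → EX (alarm → ¬doorOpen)): {Moving, Ground, DoorClosed, Floor1, DoorOpen}.
Every state reachable from Moving satisfies requested → EX (alarm → ¬doorOpen).
Moving ∈ Sat(AG (requested → EX (alarm → ¬doorOpen))).

Satisfied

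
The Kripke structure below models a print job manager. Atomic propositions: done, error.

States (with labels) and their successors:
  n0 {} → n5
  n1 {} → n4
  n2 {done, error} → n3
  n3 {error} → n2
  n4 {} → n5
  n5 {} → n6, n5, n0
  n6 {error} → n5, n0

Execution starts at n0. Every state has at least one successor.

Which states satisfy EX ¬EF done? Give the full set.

{n0, n1, n4, n5, n6}

States satisfying ¬EF done: {n0, n1, n4, n5, n6}.
States satisfying EX ¬EF done: {n0, n1, n4, n5, n6}.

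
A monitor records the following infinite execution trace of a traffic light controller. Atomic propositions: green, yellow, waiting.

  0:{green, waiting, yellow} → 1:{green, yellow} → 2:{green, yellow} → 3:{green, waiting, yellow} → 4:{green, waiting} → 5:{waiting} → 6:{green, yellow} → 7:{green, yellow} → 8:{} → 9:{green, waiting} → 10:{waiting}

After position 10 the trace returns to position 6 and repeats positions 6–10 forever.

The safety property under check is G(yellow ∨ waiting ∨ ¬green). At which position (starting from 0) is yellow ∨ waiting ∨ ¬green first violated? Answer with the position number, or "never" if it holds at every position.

never

yellow ∨ waiting ∨ ¬green holds at every position 0..10, and those are all the positions the trace ever visits, so the invariant G(yellow ∨ waiting ∨ ¬green) is never violated.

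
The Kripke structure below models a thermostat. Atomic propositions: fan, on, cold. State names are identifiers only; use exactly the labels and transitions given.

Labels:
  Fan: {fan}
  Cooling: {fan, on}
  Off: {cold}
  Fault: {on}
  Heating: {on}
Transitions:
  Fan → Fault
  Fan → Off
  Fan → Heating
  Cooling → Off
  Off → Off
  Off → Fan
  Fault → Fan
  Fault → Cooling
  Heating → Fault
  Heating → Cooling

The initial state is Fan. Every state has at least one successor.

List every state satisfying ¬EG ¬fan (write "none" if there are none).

{Fan, Cooling, Fault, Heating}

States satisfying ¬fan: {Off, Fault, Heating}.
States satisfying EG ¬fan: {Off}.
States satisfying ¬EG ¬fan: {Fan, Cooling, Fault, Heating}.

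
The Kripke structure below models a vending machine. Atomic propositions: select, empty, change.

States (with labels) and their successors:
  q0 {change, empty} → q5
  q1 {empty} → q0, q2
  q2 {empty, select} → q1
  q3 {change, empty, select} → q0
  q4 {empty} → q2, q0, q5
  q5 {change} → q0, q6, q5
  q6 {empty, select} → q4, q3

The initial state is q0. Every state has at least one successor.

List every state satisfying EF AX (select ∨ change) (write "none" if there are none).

{q0, q1, q2, q3, q4, q5, q6}

States satisfying AX (select ∨ change): {q0, q1, q3, q4, q5}.
States satisfying EF AX (select ∨ change): {q0, q1, q2, q3, q4, q5, q6}.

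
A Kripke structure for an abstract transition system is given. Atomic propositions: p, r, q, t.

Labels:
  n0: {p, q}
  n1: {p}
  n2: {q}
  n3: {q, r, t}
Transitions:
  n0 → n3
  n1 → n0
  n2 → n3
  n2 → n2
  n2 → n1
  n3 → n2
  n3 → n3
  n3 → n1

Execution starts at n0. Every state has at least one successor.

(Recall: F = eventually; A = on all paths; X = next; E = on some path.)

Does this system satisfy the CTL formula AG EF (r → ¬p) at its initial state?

Satisfied

States satisfying EF (r → ¬p): {n0, n1, n2, n3}.
States satisfying AG EF (r → ¬p): {n0, n1, n2, n3}.
Every state reachable from n0 satisfies EF (r → ¬p).
n0 ∈ Sat(AG EF (r → ¬p)).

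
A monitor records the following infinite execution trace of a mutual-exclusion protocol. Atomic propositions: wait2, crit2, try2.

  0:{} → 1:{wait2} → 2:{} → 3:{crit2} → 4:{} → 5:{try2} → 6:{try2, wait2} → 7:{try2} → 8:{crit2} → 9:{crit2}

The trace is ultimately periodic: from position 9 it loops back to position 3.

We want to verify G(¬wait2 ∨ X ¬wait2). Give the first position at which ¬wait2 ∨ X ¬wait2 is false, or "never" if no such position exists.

never

¬wait2 ∨ X ¬wait2 holds at every position 0..9, and those are all the positions the trace ever visits, so the invariant G(¬wait2 ∨ X ¬wait2) is never violated.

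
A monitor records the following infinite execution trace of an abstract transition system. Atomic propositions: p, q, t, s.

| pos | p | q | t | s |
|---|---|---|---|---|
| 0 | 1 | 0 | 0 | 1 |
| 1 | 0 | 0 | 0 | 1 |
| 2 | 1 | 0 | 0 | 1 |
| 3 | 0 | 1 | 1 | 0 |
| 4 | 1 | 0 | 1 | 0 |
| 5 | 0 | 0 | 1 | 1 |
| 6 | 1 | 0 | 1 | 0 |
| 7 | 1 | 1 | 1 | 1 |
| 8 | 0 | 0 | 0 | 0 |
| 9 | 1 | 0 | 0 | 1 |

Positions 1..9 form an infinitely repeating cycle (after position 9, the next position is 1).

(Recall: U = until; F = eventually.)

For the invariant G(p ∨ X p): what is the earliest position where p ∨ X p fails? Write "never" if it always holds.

never

p ∨ X p holds at every position 0..9, and those are all the positions the trace ever visits, so the invariant G(p ∨ X p) is never violated.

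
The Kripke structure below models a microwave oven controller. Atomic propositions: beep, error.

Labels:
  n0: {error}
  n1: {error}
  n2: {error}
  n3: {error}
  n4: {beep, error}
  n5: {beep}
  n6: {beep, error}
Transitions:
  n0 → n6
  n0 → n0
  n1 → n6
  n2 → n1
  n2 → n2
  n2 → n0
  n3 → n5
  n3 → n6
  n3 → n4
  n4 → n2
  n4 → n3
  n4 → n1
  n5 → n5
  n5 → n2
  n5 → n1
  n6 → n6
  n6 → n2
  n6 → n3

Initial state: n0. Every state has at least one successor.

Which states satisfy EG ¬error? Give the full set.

States satisfying ¬error: {n5}.
States satisfying EG ¬error: {n5}.

{n5}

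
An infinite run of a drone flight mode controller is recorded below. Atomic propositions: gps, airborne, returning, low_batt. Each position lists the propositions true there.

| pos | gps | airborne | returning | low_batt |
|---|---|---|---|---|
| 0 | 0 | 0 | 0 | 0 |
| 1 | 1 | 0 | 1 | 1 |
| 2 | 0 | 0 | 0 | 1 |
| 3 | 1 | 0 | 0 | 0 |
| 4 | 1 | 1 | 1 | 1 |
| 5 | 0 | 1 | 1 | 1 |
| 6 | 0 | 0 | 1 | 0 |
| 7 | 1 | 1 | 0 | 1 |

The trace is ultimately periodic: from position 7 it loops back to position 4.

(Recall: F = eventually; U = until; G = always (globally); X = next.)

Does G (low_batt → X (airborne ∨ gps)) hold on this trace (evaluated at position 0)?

low_batt → X (airborne ∨ gps) must hold at every position from 0 onward. It fails at position 1, so G (low_batt → X (airborne ∨ gps)) is false.
Positions where low_batt holds: 1, 2, 4, 5, 7.
Check X (airborne ∨ gps) at each: 1→fails, 2→ok, 4→ok, 5→fails, 7→ok.

No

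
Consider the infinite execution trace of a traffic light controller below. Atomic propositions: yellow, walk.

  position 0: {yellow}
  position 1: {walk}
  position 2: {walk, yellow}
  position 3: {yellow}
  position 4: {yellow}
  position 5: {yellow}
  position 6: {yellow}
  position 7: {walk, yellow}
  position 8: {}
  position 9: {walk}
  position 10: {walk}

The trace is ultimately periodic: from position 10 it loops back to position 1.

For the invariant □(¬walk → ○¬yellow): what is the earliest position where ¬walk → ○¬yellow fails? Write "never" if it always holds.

Check ¬walk → ○¬yellow at each position in order: 0 ✓, 1 ✓, 2 ✓.
At position 3 the labels are {yellow} and the next position 4 has {yellow}, so ¬walk → ○¬yellow is false there. This is the first violation.

3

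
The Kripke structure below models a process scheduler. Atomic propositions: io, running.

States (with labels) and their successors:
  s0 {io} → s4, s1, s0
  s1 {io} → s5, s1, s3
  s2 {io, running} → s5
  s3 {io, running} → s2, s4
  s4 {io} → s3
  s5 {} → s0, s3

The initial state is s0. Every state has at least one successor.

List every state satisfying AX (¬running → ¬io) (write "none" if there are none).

{s2, s4}

States satisfying ¬running → ¬io: {s2, s3, s5}.
States satisfying AX (¬running → ¬io): {s2, s4}.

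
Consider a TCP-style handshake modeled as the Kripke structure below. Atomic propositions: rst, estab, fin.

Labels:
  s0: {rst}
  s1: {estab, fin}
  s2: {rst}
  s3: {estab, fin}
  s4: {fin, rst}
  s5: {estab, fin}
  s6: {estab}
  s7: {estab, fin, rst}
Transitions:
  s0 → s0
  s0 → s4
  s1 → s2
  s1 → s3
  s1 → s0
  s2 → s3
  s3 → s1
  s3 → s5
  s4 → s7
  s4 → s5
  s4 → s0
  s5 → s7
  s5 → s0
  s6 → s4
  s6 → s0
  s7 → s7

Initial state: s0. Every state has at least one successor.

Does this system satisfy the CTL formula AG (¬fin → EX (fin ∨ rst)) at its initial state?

Yes

States satisfying ¬fin → EX (fin ∨ rst): {s0, s1, s2, s3, s4, s5, s6, s7}.
States satisfying AG (¬fin → EX (fin ∨ rst)): {s0, s1, s2, s3, s4, s5, s6, s7}.
Every state reachable from s0 satisfies ¬fin → EX (fin ∨ rst).
s0 ∈ Sat(AG (¬fin → EX (fin ∨ rst))).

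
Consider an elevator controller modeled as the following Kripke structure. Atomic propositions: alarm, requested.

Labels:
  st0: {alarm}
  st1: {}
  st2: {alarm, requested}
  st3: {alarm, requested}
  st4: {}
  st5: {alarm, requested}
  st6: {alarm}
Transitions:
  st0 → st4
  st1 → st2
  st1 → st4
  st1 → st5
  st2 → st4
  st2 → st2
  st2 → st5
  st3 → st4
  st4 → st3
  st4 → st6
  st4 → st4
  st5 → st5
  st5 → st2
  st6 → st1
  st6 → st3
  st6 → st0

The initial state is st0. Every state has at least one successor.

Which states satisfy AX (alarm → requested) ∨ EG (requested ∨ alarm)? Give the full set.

States satisfying alarm → requested: {st1, st2, st3, st4, st5}.
States satisfying AX (alarm → requested): {st0, st1, st2, st3, st5}.
States satisfying requested ∨ alarm: {st0, st2, st3, st5, st6}.
States satisfying EG (requested ∨ alarm): {st2, st5}.
States satisfying AX (alarm → requested) ∨ EG (requested ∨ alarm): {st0, st1, st2, st3, st5}.

{st0, st1, st2, st3, st5}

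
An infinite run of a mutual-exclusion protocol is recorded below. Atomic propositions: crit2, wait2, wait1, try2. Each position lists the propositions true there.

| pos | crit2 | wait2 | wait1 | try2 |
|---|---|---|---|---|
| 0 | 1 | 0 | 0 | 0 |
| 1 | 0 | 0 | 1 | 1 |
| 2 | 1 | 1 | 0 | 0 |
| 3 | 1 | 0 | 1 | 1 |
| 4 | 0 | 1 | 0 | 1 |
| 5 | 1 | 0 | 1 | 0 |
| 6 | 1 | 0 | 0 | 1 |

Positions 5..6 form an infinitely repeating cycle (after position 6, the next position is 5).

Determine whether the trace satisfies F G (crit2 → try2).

Violated

G (crit2 → try2) is false at every position 0..6, so it never becomes true and F G (crit2 → try2) fails.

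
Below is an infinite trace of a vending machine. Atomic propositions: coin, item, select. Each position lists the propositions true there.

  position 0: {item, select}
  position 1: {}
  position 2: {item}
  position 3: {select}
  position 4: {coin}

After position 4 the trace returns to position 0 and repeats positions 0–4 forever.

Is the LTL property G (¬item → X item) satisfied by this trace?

¬item → X item must hold at every position from 0 onward. It fails at position 3, so G (¬item → X item) is false.
Positions where ¬item holds: 1, 3, 4.
Check X item at each: 1→ok, 3→fails, 4→ok.

No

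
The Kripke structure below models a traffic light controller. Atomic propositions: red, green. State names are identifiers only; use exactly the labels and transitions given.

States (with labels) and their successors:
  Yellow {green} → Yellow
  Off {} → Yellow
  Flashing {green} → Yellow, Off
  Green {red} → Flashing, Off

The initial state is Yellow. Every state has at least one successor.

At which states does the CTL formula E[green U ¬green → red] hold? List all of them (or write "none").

{Yellow, Flashing, Green}

States satisfying green: {Yellow, Flashing}.
States satisfying ¬green → red: {Yellow, Flashing, Green}.
States satisfying E[green U ¬green → red]: {Yellow, Flashing, Green}.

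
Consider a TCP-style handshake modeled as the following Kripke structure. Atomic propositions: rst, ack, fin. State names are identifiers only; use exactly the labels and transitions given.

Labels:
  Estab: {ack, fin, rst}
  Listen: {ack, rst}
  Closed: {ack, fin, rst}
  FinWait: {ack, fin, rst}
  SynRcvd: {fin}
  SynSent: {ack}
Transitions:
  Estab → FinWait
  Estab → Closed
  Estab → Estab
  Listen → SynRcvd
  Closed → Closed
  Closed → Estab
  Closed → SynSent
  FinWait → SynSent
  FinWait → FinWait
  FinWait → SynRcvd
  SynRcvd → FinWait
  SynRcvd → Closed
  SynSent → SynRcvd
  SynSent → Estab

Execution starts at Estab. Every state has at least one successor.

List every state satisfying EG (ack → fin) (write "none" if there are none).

States satisfying ack → fin: {Estab, Closed, FinWait, SynRcvd}.
States satisfying EG (ack → fin): {Estab, Closed, FinWait, SynRcvd}.

{Estab, Closed, FinWait, SynRcvd}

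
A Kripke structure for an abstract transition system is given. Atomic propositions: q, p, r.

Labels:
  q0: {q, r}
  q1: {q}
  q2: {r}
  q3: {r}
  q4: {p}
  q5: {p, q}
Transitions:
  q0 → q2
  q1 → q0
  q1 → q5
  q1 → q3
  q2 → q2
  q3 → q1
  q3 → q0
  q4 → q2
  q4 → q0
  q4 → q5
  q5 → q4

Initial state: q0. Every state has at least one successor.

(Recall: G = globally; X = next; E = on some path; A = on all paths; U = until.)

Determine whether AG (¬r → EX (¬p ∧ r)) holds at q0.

States satisfying ¬r → EX (¬p ∧ r): {q0, q1, q2, q3, q4}.
States satisfying AG (¬r → EX (¬p ∧ r)): {q0, q2}.
Every state reachable from q0 satisfies ¬r → EX (¬p ∧ r).
q0 ∈ Sat(AG (¬r → EX (¬p ∧ r))).

Satisfied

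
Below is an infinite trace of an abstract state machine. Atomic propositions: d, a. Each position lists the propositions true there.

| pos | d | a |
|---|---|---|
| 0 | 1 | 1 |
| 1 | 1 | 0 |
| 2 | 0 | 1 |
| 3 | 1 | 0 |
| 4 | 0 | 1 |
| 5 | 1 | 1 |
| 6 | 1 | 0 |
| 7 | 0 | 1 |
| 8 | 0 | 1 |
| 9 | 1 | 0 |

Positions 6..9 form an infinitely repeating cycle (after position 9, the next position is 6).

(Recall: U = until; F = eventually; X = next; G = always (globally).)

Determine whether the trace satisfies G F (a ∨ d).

Holds

F (a ∨ d) holds at every position 0..9, and those are all positions ever visited, so G F (a ∨ d) holds.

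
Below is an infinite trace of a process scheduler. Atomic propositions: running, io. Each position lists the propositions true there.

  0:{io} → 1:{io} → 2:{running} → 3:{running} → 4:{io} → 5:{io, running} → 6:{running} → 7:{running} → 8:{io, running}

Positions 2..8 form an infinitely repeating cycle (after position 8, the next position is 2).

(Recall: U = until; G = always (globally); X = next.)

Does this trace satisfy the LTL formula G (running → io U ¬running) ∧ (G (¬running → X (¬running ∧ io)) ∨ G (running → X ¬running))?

Does not hold

running → io U ¬running must hold at every position from 0 onward. It fails at position 2, so G (running → io U ¬running) is false.
Positions where running holds: 2, 3, 5, 6, 7, 8.
Check io U ¬running at each: 2→fails, 3→fails, 5→fails, 6→fails, 7→fails, 8→fails.
At position 0: G (running → io U ¬running) is false; G (¬running → X (¬running ∧ io)) ∨ G (running → X ¬running) is false; so G (running → io U ¬running) ∧ (G (¬running → X (¬running ∧ io)) ∨ G (running → X ¬running)) is false.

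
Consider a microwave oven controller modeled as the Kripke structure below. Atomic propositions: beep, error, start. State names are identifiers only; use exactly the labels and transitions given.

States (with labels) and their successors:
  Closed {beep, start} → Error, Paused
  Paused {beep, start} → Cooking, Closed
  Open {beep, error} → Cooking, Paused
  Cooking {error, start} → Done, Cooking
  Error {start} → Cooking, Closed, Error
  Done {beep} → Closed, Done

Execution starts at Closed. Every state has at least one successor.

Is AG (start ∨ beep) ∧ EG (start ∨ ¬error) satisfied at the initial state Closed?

States satisfying start ∨ beep: {Closed, Paused, Open, Cooking, Error, Done}.
States satisfying AG (start ∨ beep): {Closed, Paused, Open, Cooking, Error, Done}.
States satisfying start ∨ ¬error: {Closed, Paused, Cooking, Error, Done}.
States satisfying EG (start ∨ ¬error): {Closed, Paused, Cooking, Error, Done}.
States satisfying AG (start ∨ beep) ∧ EG (start ∨ ¬error): {Closed, Paused, Cooking, Error, Done}.
Closed ∈ Sat(AG (start ∨ beep) ∧ EG (start ∨ ¬error)).

Satisfied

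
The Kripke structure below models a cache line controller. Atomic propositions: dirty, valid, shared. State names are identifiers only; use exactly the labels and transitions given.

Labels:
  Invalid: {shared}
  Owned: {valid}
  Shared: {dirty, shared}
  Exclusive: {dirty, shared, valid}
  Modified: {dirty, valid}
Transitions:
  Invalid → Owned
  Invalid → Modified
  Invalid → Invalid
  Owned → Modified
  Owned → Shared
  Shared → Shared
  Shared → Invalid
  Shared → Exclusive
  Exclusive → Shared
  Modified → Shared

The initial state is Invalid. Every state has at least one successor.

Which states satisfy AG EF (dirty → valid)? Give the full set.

{Invalid, Owned, Shared, Exclusive, Modified}

States satisfying EF (dirty → valid): {Invalid, Owned, Shared, Exclusive, Modified}.
States satisfying AG EF (dirty → valid): {Invalid, Owned, Shared, Exclusive, Modified}.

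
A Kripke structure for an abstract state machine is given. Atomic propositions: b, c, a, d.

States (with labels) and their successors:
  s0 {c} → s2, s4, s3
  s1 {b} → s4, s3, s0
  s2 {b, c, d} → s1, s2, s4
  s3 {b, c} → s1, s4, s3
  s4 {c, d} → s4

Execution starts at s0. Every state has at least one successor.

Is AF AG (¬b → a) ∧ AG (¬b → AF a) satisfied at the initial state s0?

Does not hold

States satisfying AG (¬b → a): ∅.
States satisfying AF AG (¬b → a): ∅.
States satisfying ¬b → AF a: {s1, s2, s3}.
States satisfying AG (¬b → AF a): ∅.
States satisfying AF AG (¬b → a) ∧ AG (¬b → AF a): ∅.
s0 ∉ Sat(AF AG (¬b → a) ∧ AG (¬b → AF a)).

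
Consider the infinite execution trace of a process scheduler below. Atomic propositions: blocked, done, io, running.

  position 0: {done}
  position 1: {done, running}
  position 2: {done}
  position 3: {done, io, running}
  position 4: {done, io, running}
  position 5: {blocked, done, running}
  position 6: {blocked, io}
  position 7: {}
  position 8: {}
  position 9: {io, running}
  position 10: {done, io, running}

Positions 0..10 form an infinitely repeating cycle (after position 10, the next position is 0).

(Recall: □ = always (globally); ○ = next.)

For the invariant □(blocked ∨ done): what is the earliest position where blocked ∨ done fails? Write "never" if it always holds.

7

Check blocked ∨ done at each position in order: 0 ✓, 1 ✓, 2 ✓, 3 ✓, 4 ✓, 5 ✓, 6 ✓.
At position 7 the labels are {}, so blocked ∨ done is false there. This is the first violation.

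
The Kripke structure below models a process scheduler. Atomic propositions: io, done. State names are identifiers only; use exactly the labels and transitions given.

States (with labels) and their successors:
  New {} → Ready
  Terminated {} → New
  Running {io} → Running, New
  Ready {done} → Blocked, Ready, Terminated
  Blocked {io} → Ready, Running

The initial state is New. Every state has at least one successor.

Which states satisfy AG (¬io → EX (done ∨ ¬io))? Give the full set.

States satisfying ¬io → EX (done ∨ ¬io): {New, Terminated, Running, Ready, Blocked}.
States satisfying AG (¬io → EX (done ∨ ¬io)): {New, Terminated, Running, Ready, Blocked}.

{New, Terminated, Running, Ready, Blocked}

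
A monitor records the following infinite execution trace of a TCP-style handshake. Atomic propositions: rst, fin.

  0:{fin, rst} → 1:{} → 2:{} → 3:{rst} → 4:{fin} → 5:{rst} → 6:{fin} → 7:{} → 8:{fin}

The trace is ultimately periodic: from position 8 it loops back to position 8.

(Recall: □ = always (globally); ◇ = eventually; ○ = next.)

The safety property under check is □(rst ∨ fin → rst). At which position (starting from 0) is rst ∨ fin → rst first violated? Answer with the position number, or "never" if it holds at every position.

Check rst ∨ fin → rst at each position in order: 0 ✓, 1 ✓, 2 ✓, 3 ✓.
At position 4 the labels are {fin}, so rst ∨ fin → rst is false there. This is the first violation.

4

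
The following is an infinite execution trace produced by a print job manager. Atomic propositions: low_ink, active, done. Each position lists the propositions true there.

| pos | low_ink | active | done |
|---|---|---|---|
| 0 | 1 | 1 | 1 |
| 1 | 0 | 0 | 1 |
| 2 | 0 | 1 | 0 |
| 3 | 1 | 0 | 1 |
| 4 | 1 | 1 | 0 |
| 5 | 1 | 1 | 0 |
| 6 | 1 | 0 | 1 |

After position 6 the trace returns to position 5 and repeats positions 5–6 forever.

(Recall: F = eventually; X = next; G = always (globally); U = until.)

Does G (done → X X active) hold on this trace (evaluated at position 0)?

No

done → X X active must hold at every position from 0 onward. It fails at position 1, so G (done → X X active) is false.
Positions where done holds: 0, 1, 3, 6.
Check X X active at each: 0→ok, 1→fails, 3→ok, 6→fails.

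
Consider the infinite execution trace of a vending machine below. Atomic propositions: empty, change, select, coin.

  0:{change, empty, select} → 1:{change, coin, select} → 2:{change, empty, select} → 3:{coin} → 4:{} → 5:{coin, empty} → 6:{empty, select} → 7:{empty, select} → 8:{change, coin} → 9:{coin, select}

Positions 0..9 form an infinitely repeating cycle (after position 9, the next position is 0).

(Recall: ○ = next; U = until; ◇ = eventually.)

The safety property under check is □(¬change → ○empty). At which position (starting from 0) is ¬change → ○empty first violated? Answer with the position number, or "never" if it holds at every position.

3

Check ¬change → ○empty at each position in order: 0 ✓, 1 ✓, 2 ✓.
At position 3 the labels are {coin} and the next position 4 has {}, so ¬change → ○empty is false there. This is the first violation.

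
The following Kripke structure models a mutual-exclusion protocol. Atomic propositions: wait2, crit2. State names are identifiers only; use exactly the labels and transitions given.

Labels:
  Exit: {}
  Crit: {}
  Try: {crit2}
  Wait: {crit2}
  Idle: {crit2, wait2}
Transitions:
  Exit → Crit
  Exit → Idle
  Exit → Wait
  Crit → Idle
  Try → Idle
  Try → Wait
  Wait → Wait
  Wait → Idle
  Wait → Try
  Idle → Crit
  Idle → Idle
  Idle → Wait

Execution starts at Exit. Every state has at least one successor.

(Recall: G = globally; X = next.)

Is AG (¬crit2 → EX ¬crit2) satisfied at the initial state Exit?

Violated

States satisfying ¬crit2 → EX ¬crit2: {Exit, Try, Wait, Idle}.
States satisfying AG (¬crit2 → EX ¬crit2): ∅.
Crit is reachable from Exit and violates ¬crit2 → EX ¬crit2, so AG fails at Exit.
Exit ∉ Sat(AG (¬crit2 → EX ¬crit2)).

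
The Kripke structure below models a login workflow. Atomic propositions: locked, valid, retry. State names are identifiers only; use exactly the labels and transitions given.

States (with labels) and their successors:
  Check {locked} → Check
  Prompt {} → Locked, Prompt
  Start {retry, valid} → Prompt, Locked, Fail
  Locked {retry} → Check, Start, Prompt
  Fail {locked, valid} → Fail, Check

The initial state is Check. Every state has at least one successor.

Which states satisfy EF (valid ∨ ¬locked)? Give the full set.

States satisfying valid ∨ ¬locked: {Prompt, Start, Locked, Fail}.
States satisfying EF (valid ∨ ¬locked): {Prompt, Start, Locked, Fail}.

{Prompt, Start, Locked, Fail}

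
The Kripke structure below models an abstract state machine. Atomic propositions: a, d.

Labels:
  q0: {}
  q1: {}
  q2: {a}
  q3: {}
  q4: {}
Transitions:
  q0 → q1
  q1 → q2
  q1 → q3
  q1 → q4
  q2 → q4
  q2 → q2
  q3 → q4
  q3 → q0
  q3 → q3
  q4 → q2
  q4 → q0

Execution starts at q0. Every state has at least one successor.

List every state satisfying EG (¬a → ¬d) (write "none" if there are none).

{q0, q1, q2, q3, q4}

States satisfying ¬a → ¬d: {q0, q1, q2, q3, q4}.
States satisfying EG (¬a → ¬d): {q0, q1, q2, q3, q4}.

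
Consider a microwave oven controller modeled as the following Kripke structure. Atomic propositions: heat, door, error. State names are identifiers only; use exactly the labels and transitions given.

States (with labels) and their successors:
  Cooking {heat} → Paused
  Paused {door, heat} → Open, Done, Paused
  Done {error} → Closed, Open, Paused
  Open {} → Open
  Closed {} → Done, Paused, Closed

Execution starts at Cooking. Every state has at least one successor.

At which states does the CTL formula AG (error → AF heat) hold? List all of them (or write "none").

{Open}

States satisfying error → AF heat: {Cooking, Paused, Open, Closed}.
States satisfying AG (error → AF heat): {Open}.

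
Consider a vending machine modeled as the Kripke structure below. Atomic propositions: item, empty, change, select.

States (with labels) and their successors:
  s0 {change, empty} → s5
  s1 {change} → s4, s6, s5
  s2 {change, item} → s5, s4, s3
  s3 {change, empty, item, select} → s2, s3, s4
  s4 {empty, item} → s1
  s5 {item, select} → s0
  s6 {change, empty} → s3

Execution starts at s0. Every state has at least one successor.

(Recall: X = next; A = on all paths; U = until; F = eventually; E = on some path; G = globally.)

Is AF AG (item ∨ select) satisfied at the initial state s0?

No

States satisfying AG (item ∨ select): ∅.
States satisfying AF AG (item ∨ select): ∅.
There is a path from s0 along which AG (item ∨ select) never holds.
s0 ∉ Sat(AF AG (item ∨ select)).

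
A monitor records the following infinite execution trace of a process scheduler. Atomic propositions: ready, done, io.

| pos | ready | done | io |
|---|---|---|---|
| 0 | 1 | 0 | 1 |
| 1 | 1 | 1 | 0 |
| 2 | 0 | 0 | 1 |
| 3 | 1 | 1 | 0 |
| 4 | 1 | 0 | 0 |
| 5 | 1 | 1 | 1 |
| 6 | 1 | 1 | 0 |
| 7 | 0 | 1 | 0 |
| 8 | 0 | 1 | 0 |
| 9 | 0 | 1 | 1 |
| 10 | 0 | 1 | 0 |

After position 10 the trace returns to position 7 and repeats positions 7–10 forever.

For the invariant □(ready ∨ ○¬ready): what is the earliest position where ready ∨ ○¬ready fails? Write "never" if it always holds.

Check ready ∨ ○¬ready at each position in order: 0 ✓, 1 ✓.
At position 2 the labels are {io} and the next position 3 has {done, ready}, so ready ∨ ○¬ready is false there. This is the first violation.

2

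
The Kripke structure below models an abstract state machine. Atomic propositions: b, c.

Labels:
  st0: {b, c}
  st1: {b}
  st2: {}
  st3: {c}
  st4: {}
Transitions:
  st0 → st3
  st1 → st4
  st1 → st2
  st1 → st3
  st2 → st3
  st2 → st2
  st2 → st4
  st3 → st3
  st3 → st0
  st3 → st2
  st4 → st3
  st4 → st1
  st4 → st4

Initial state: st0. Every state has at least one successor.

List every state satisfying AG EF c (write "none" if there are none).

States satisfying EF c: {st0, st1, st2, st3, st4}.
States satisfying AG EF c: {st0, st1, st2, st3, st4}.

{st0, st1, st2, st3, st4}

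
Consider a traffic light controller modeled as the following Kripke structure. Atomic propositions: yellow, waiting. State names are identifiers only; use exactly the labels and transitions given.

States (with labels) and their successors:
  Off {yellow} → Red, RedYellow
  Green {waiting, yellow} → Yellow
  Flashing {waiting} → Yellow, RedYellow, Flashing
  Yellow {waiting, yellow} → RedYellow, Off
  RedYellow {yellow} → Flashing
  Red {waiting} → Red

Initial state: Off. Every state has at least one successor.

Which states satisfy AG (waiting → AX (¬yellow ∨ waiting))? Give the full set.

States satisfying waiting → AX (¬yellow ∨ waiting): {Off, Green, RedYellow, Red}.
States satisfying AG (waiting → AX (¬yellow ∨ waiting)): {Red}.

{Red}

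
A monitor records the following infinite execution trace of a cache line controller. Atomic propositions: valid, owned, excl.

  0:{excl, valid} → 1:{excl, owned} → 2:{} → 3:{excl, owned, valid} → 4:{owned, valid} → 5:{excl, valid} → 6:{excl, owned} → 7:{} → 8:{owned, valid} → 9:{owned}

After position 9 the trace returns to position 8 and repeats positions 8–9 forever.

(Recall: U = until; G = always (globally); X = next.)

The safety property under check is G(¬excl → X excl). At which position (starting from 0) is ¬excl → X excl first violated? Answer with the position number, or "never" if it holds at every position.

7

Check ¬excl → X excl at each position in order: 0 ✓, 1 ✓, 2 ✓, 3 ✓, 4 ✓, 5 ✓, 6 ✓.
At position 7 the labels are {} and the next position 8 has {owned, valid}, so ¬excl → X excl is false there. This is the first violation.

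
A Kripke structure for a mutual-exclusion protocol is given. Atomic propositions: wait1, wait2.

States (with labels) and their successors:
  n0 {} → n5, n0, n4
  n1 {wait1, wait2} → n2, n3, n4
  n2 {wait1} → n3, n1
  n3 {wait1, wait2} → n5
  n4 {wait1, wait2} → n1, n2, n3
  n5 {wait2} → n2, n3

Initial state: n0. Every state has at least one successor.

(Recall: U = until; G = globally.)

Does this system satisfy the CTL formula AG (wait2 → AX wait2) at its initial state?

Does not hold

States satisfying wait2 → AX wait2: {n0, n2, n3}.
States satisfying AG (wait2 → AX wait2): ∅.
n1 is reachable from n0 and violates wait2 → AX wait2, so AG fails at n0.
n0 ∉ Sat(AG (wait2 → AX wait2)).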